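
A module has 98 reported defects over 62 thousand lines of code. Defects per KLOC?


Defect density = defects / KLOC
Defect density = 98 / 62
Defect density = 1.581 defects/KLOC

1.581 defects/KLOC


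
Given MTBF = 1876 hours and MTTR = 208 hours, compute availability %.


Availability = MTBF / (MTBF + MTTR)
Availability = 1876 / (1876 + 208)
Availability = 1876 / 2084
Availability = 90.0192%

90.0192%


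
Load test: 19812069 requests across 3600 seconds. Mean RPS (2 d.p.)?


Formula: throughput = requests / seconds
throughput = 19812069 / 3600
throughput = 5503.35 requests/second

5503.35 requests/second


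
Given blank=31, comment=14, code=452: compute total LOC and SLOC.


Total LOC = blank + comment + code
Total LOC = 31 + 14 + 452 = 497
SLOC (source only) = code = 452

Total LOC: 497, SLOC: 452


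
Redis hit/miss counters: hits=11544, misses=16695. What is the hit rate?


Formula: hit rate = hits / (hits + misses) * 100
hit rate = 11544 / (11544 + 16695) * 100
hit rate = 11544 / 28239 * 100
hit rate = 40.88%

40.88%


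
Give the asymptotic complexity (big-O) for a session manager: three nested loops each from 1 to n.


Reasoning: three levels of nesting over n
Complexity: O(n^3)

O(n^3)


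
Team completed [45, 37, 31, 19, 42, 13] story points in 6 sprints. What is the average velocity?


Formula: Avg velocity = Total points / Number of sprints
Points: [45, 37, 31, 19, 42, 13]
Sum = 45 + 37 + 31 + 19 + 42 + 13 = 187
Avg velocity = 187 / 6 = 31.17 points/sprint

31.17 points/sprint


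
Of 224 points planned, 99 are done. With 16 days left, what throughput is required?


Formula: Required rate = Remaining points / Days left
Remaining = 224 - 99 = 125 points
Required rate = 125 / 16 = 7.81 points/day

7.81 points/day


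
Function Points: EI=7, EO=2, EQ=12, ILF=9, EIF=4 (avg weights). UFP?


UFP = EI*4 + EO*5 + EQ*4 + ILF*10 + EIF*7
UFP = 7*4 + 2*5 + 12*4 + 9*10 + 4*7
UFP = 28 + 10 + 48 + 90 + 28
UFP = 204

204


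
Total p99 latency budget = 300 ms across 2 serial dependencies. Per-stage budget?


Formula: per_stage = total_budget / stages
per_stage = 300 / 2
per_stage = 150.0 ms

150.0 ms


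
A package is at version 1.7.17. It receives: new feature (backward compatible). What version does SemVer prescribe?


Current: 1.7.17
Change category: 'new feature (backward compatible)' → minor bump
SemVer rule: minor bump → increment MINOR, reset PATCH to 0 (MAJOR unchanged)
New: 1.8.0

1.8.0


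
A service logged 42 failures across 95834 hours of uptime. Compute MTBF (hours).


Formula: MTBF = Total operating time / Number of failures
MTBF = 95834 / 42
MTBF = 2281.76 hours

2281.76 hours


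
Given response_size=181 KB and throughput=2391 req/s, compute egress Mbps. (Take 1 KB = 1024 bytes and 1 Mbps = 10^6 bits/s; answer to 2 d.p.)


Formula: Mbps = payload_bytes * RPS * 8 / 1e6
Payload per request = 181 KB = 181 * 1024 = 185344 bytes
Total bytes/sec = 185344 * 2391 = 443157504
Total bits/sec = 443157504 * 8 = 3545260032
Mbps = 3545260032 / 1e6 = 3545.26

3545.26 Mbps


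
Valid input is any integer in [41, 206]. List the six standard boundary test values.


Range: [41, 206]
Boundaries: just below min, min, min+1, max-1, max, just above max
Values: [40, 41, 42, 205, 206, 207]

[40, 41, 42, 205, 206, 207]


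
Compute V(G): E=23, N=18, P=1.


Formula: V(G) = E - N + 2P
V(G) = 23 - 18 + 2*1
V(G) = 5 + 2
V(G) = 7

7


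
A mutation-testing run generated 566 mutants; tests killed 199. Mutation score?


Mutation score = killed / total * 100
Mutation score = 199 / 566 * 100
Mutation score = 35.16%

35.16%


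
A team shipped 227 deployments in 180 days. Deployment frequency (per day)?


Formula: deployments per day = releases / days
= 227 / 180
= 1.261 deploys/day
(equivalently, 8.83 deploys/week)

1.261 deploys/day


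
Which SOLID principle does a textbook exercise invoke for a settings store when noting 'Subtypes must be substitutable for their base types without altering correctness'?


This describes the Liskov Substitution Principle (LSP)

Liskov Substitution Principle (LSP)


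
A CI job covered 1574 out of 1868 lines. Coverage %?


Coverage = covered / total * 100
Coverage = 1574 / 1868 * 100
Coverage = 84.26%

84.26%


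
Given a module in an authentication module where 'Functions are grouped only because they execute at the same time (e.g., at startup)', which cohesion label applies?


Reasoning: Related by timing only
Type: Temporal cohesion

Temporal cohesion


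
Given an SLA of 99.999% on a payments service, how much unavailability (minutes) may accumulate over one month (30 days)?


Formula: allowed downtime = period * (100 - SLA) / 100
Period (month (30 days)) = 43200 minutes
Unavailability fraction = (100 - 99.999) / 100
Allowed downtime = 43200 * (100 - 99.999) / 100
Allowed downtime = 0.432 minutes

0.432 minutes


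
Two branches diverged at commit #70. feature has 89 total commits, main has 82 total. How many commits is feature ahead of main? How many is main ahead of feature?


Common ancestor: commit #70
feature commits after divergence: 89 - 70 = 19
main commits after divergence: 82 - 70 = 12
feature is 19 commits ahead of main
main is 12 commits ahead of feature

feature ahead: 19, main ahead: 12


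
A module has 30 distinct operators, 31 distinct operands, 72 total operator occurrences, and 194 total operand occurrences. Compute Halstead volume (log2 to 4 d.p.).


Formula: V = N * log2(η), where N = N1 + N2 and η = η1 + η2
η = 30 + 31 = 61
N = 72 + 194 = 266
log2(61) ≈ 5.9307
V = 266 * 5.9307 = 1577.57

1577.57


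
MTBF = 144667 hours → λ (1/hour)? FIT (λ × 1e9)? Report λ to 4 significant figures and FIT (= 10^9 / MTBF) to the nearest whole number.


Formula: λ = 1 / MTBF; FIT = λ × 1e9 = 1e9 / MTBF
λ = 1 / 144667 ≈ 6.912e-06 failures/hour
FIT = 1e9 / 144667 ≈ 6912 failures per 1e9 hours (nearest whole number)

λ = 6.912e-06 /h, FIT = 6912


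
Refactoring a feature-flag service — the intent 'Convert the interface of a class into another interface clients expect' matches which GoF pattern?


This matches the Adapter pattern

Adapter


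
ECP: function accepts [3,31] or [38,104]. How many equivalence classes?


Valid ranges: [3,31] and [38,104]
Class 1: x < 3 — invalid
Class 2: 3 ≤ x ≤ 31 — valid
Class 3: 31 < x < 38 — invalid (gap between ranges)
Class 4: 38 ≤ x ≤ 104 — valid
Class 5: x > 104 — invalid
Total equivalence classes: 5

5 equivalence classes


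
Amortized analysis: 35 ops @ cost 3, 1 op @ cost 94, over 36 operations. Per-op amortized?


Formula: Amortized cost = Total cost / Operations
Total cost = (35 * 3) + (1 * 94)
Total cost = 105 + 94 = 199
Amortized = 199 / 36 = 5.5278

5.5278


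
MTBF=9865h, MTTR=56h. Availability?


Availability = MTBF / (MTBF + MTTR)
Availability = 9865 / (9865 + 56)
Availability = 9865 / 9921
Availability = 99.4355%

99.4355%


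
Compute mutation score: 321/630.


Mutation score = killed / total * 100
Mutation score = 321 / 630 * 100
Mutation score = 50.95%

50.95%


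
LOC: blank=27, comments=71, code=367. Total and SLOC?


Total LOC = blank + comment + code
Total LOC = 27 + 71 + 367 = 465
SLOC (source only) = code = 367

Total LOC: 465, SLOC: 367


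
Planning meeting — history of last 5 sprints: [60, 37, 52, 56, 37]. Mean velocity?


Formula: Avg velocity = Total points / Number of sprints
Points: [60, 37, 52, 56, 37]
Sum = 60 + 37 + 52 + 56 + 37 = 242
Avg velocity = 242 / 5 = 48.4 points/sprint

48.4 points/sprint


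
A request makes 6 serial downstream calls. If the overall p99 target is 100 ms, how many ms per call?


Formula: per_stage = total_budget / stages
per_stage = 100 / 6
per_stage = 16.67 ms

16.67 ms


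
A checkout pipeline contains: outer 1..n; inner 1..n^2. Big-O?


Reasoning: n times n^2
Complexity: O(n^3)

O(n^3)


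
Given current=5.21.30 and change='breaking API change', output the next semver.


Current: 5.21.30
Change category: 'breaking API change' → major bump
SemVer rule: major bump → increment MAJOR, reset MINOR and PATCH to 0
New: 6.0.0

6.0.0


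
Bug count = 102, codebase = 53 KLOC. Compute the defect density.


Defect density = defects / KLOC
Defect density = 102 / 53
Defect density = 1.925 defects/KLOC

1.925 defects/KLOC


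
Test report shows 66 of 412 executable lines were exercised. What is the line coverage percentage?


Coverage = covered / total * 100
Coverage = 66 / 412 * 100
Coverage = 16.02%

16.02%


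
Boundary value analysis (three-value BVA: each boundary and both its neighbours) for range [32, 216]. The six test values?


Range: [32, 216]
Boundaries: just below min, min, min+1, max-1, max, just above max
Values: [31, 32, 33, 215, 216, 217]

[31, 32, 33, 215, 216, 217]


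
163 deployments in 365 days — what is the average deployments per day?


Formula: deployments per day = releases / days
= 163 / 365
= 0.447 deploys/day
(equivalently, 3.13 deploys/week)

0.447 deploys/day


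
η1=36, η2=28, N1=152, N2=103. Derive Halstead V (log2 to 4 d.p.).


Formula: V = N * log2(η), where N = N1 + N2 and η = η1 + η2
η = 36 + 28 = 64
N = 152 + 103 = 255
log2(64) ≈ 6.0000
V = 255 * 6.0000 = 1530.00

1530.00


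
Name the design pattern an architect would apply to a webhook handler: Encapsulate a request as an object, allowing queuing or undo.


This matches the Command pattern

Command


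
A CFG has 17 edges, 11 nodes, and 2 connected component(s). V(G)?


Formula: V(G) = E - N + 2P
V(G) = 17 - 11 + 2*2
V(G) = 6 + 4
V(G) = 10

10


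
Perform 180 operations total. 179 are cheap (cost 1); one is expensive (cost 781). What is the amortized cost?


Formula: Amortized cost = Total cost / Operations
Total cost = (179 * 1) + (1 * 781)
Total cost = 179 + 781 = 960
Amortized = 960 / 180 = 5.3333

5.3333


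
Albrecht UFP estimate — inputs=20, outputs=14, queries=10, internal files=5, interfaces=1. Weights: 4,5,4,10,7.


UFP = EI*4 + EO*5 + EQ*4 + ILF*10 + EIF*7
UFP = 20*4 + 14*5 + 10*4 + 5*10 + 1*7
UFP = 80 + 70 + 40 + 50 + 7
UFP = 247

247


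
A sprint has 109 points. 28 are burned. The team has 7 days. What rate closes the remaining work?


Formula: Required rate = Remaining points / Days left
Remaining = 109 - 28 = 81 points
Required rate = 81 / 7 = 11.57 points/day

11.57 points/day


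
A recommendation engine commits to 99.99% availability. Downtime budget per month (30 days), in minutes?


Formula: allowed downtime = period * (100 - SLA) / 100
Period (month (30 days)) = 43200 minutes
Unavailability fraction = (100 - 99.99) / 100
Allowed downtime = 43200 * (100 - 99.99) / 100
Allowed downtime = 4.32 minutes

4.32 minutes


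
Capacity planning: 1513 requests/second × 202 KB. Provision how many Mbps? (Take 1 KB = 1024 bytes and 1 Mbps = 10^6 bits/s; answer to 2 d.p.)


Formula: Mbps = payload_bytes * RPS * 8 / 1e6
Payload per request = 202 KB = 202 * 1024 = 206848 bytes
Total bytes/sec = 206848 * 1513 = 312961024
Total bits/sec = 312961024 * 8 = 2503688192
Mbps = 2503688192 / 1e6 = 2503.69

2503.69 Mbps


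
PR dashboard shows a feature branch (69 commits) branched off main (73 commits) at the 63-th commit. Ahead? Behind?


Common ancestor: commit #63
feature commits after divergence: 69 - 63 = 6
main commits after divergence: 73 - 63 = 10
feature is 6 commits ahead of main
main is 10 commits ahead of feature

feature ahead: 6, main ahead: 10


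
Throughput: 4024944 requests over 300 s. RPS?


Formula: throughput = requests / seconds
throughput = 4024944 / 300
throughput = 13416.48 requests/second

13416.48 requests/second


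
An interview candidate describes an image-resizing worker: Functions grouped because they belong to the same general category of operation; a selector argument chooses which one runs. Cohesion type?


Reasoning: Grouped by category of activity, not by data or sequence
Type: Logical cohesion

Logical cohesion


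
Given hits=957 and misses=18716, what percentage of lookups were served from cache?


Formula: hit rate = hits / (hits + misses) * 100
hit rate = 957 / (957 + 18716) * 100
hit rate = 957 / 19673 * 100
hit rate = 4.86%

4.86%


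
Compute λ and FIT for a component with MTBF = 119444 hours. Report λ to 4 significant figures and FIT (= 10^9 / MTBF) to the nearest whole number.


Formula: λ = 1 / MTBF; FIT = λ × 1e9 = 1e9 / MTBF
λ = 1 / 119444 ≈ 8.372e-06 failures/hour
FIT = 1e9 / 119444 ≈ 8372 failures per 1e9 hours (nearest whole number)

λ = 8.372e-06 /h, FIT = 8372


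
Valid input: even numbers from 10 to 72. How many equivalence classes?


Constraint: even integers in [10, 72]
Class 1: x < 10 — out-of-range invalid
Class 2: x in [10,72] but odd — wrong type invalid
Class 3: x in [10,72] and even — valid
Class 4: x > 72 — out-of-range invalid
Total equivalence classes: 4

4 equivalence classes


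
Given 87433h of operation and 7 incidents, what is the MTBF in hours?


Formula: MTBF = Total operating time / Number of failures
MTBF = 87433 / 7
MTBF = 12490.43 hours

12490.43 hours


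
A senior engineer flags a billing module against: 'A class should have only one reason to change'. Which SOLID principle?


This describes the Single Responsibility Principle (SRP)

Single Responsibility Principle (SRP)


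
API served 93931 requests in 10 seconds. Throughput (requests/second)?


Formula: throughput = requests / seconds
throughput = 93931 / 10
throughput = 9393.1 requests/second

9393.1 requests/second


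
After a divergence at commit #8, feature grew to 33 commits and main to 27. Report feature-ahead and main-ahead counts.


Common ancestor: commit #8
feature commits after divergence: 33 - 8 = 25
main commits after divergence: 27 - 8 = 19
feature is 25 commits ahead of main
main is 19 commits ahead of feature

feature ahead: 25, main ahead: 19


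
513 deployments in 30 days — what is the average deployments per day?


Formula: deployments per day = releases / days
= 513 / 30
= 17.1 deploys/day
(equivalently, 119.7 deploys/week)

17.1 deploys/day


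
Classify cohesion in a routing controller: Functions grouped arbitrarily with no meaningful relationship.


Reasoning: Worst: random grouping
Type: Coincidental cohesion

Coincidental cohesion


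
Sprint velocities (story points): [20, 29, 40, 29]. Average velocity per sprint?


Formula: Avg velocity = Total points / Number of sprints
Points: [20, 29, 40, 29]
Sum = 20 + 29 + 40 + 29 = 118
Avg velocity = 118 / 4 = 29.5 points/sprint

29.5 points/sprint


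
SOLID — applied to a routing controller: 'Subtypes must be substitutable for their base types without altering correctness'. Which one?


This describes the Liskov Substitution Principle (LSP)

Liskov Substitution Principle (LSP)


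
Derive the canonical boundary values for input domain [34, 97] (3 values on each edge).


Range: [34, 97]
Boundaries: just below min, min, min+1, max-1, max, just above max
Values: [33, 34, 35, 96, 97, 98]

[33, 34, 35, 96, 97, 98]


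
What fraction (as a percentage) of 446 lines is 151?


Coverage = covered / total * 100
Coverage = 151 / 446 * 100
Coverage = 33.86%

33.86%


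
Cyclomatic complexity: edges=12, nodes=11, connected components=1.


Formula: V(G) = E - N + 2P
V(G) = 12 - 11 + 2*1
V(G) = 1 + 2
V(G) = 3

3


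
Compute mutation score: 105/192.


Mutation score = killed / total * 100
Mutation score = 105 / 192 * 100
Mutation score = 54.69%

54.69%


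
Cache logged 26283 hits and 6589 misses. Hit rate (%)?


Formula: hit rate = hits / (hits + misses) * 100
hit rate = 26283 / (26283 + 6589) * 100
hit rate = 26283 / 32872 * 100
hit rate = 79.96%

79.96%


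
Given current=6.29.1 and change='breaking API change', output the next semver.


Current: 6.29.1
Change category: 'breaking API change' → major bump
SemVer rule: major bump → increment MAJOR, reset MINOR and PATCH to 0
New: 7.0.0

7.0.0


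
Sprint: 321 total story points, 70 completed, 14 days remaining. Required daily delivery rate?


Formula: Required rate = Remaining points / Days left
Remaining = 321 - 70 = 251 points
Required rate = 251 / 14 = 17.93 points/day

17.93 points/day


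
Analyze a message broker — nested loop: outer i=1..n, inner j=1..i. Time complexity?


Reasoning: triangle: n(n+1)/2 ~ n^2/2
Complexity: O(n^2)

O(n^2)


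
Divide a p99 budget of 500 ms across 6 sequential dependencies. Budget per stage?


Formula: per_stage = total_budget / stages
per_stage = 500 / 6
per_stage = 83.33 ms

83.33 ms


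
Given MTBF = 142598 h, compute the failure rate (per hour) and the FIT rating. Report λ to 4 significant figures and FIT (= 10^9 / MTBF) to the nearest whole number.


Formula: λ = 1 / MTBF; FIT = λ × 1e9 = 1e9 / MTBF
λ = 1 / 142598 ≈ 7.013e-06 failures/hour
FIT = 1e9 / 142598 ≈ 7013 failures per 1e9 hours (nearest whole number)

λ = 7.013e-06 /h, FIT = 7013


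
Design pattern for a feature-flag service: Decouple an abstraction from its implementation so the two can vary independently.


This matches the Bridge pattern

Bridge


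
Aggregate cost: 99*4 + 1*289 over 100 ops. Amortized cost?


Formula: Amortized cost = Total cost / Operations
Total cost = (99 * 4) + (1 * 289)
Total cost = 396 + 289 = 685
Amortized = 685 / 100 = 6.85

6.85


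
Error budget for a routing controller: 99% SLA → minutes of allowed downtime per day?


Formula: allowed downtime = period * (100 - SLA) / 100
Period (day) = 1440 minutes
Unavailability fraction = (100 - 99.0) / 100
Allowed downtime = 1440 * (100 - 99.0) / 100
Allowed downtime = 14.4 minutes

14.4 minutes


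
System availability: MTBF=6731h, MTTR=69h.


Availability = MTBF / (MTBF + MTTR)
Availability = 6731 / (6731 + 69)
Availability = 6731 / 6800
Availability = 98.9853%

98.9853%


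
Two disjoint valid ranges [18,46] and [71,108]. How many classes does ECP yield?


Valid ranges: [18,46] and [71,108]
Class 1: x < 18 — invalid
Class 2: 18 ≤ x ≤ 46 — valid
Class 3: 46 < x < 71 — invalid (gap between ranges)
Class 4: 71 ≤ x ≤ 108 — valid
Class 5: x > 108 — invalid
Total equivalence classes: 5

5 equivalence classes


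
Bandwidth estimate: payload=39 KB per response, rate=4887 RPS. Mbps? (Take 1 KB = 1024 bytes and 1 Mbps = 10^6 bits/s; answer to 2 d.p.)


Formula: Mbps = payload_bytes * RPS * 8 / 1e6
Payload per request = 39 KB = 39 * 1024 = 39936 bytes
Total bytes/sec = 39936 * 4887 = 195167232
Total bits/sec = 195167232 * 8 = 1561337856
Mbps = 1561337856 / 1e6 = 1561.34

1561.34 Mbps


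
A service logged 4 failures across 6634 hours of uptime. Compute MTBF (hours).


Formula: MTBF = Total operating time / Number of failures
MTBF = 6634 / 4
MTBF = 1658.5 hours

1658.5 hours


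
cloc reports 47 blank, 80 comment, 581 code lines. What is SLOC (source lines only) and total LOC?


Total LOC = blank + comment + code
Total LOC = 47 + 80 + 581 = 708
SLOC (source only) = code = 581

Total LOC: 708, SLOC: 581


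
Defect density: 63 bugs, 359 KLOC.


Defect density = defects / KLOC
Defect density = 63 / 359
Defect density = 0.175 defects/KLOC

0.175 defects/KLOC


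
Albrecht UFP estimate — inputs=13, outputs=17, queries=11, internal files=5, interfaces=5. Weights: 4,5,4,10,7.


UFP = EI*4 + EO*5 + EQ*4 + ILF*10 + EIF*7
UFP = 13*4 + 17*5 + 11*4 + 5*10 + 5*7
UFP = 52 + 85 + 44 + 50 + 35
UFP = 266

266


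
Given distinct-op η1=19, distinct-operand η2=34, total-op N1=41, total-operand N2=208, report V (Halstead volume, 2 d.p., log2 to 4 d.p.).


Formula: V = N * log2(η), where N = N1 + N2 and η = η1 + η2
η = 19 + 34 = 53
N = 41 + 208 = 249
log2(53) ≈ 5.7279
V = 249 * 5.7279 = 1426.25

1426.25


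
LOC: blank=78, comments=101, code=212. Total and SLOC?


Total LOC = blank + comment + code
Total LOC = 78 + 101 + 212 = 391
SLOC (source only) = code = 212

Total LOC: 391, SLOC: 212


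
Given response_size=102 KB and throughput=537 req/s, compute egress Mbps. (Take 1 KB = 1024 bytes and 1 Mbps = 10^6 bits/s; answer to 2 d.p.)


Formula: Mbps = payload_bytes * RPS * 8 / 1e6
Payload per request = 102 KB = 102 * 1024 = 104448 bytes
Total bytes/sec = 104448 * 537 = 56088576
Total bits/sec = 56088576 * 8 = 448708608
Mbps = 448708608 / 1e6 = 448.71

448.71 Mbps


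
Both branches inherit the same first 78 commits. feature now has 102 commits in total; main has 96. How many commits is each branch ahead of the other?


Common ancestor: commit #78
feature commits after divergence: 102 - 78 = 24
main commits after divergence: 96 - 78 = 18
feature is 24 commits ahead of main
main is 18 commits ahead of feature

feature ahead: 24, main ahead: 18


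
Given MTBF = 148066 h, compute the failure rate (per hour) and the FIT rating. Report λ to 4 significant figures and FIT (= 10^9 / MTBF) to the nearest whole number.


Formula: λ = 1 / MTBF; FIT = λ × 1e9 = 1e9 / MTBF
λ = 1 / 148066 ≈ 6.754e-06 failures/hour
FIT = 1e9 / 148066 ≈ 6754 failures per 1e9 hours (nearest whole number)

λ = 6.754e-06 /h, FIT = 6754


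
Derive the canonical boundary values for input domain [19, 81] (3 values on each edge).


Range: [19, 81]
Boundaries: just below min, min, min+1, max-1, max, just above max
Values: [18, 19, 20, 80, 81, 82]

[18, 19, 20, 80, 81, 82]


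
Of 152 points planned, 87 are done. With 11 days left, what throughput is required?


Formula: Required rate = Remaining points / Days left
Remaining = 152 - 87 = 65 points
Required rate = 65 / 11 = 5.91 points/day

5.91 points/day


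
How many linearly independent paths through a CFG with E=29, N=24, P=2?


Formula: V(G) = E - N + 2P
V(G) = 29 - 24 + 2*2
V(G) = 5 + 4
V(G) = 9

9


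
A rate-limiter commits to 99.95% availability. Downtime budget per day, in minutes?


Formula: allowed downtime = period * (100 - SLA) / 100
Period (day) = 1440 minutes
Unavailability fraction = (100 - 99.95) / 100
Allowed downtime = 1440 * (100 - 99.95) / 100
Allowed downtime = 0.72 minutes

0.72 minutes


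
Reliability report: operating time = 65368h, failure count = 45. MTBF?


Formula: MTBF = Total operating time / Number of failures
MTBF = 65368 / 45
MTBF = 1452.62 hours

1452.62 hours


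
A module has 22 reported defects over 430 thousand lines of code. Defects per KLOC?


Defect density = defects / KLOC
Defect density = 22 / 430
Defect density = 0.051 defects/KLOC

0.051 defects/KLOC


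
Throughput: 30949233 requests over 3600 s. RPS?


Formula: throughput = requests / seconds
throughput = 30949233 / 3600
throughput = 8597.01 requests/second

8597.01 requests/second


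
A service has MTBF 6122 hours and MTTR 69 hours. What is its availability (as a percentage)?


Availability = MTBF / (MTBF + MTTR)
Availability = 6122 / (6122 + 69)
Availability = 6122 / 6191
Availability = 98.8855%

98.8855%


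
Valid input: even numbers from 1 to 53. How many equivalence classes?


Constraint: even integers in [1, 53]
Class 1: x < 1 — out-of-range invalid
Class 2: x in [1,53] but odd — wrong type invalid
Class 3: x in [1,53] and even — valid
Class 4: x > 53 — out-of-range invalid
Total equivalence classes: 4

4 equivalence classes


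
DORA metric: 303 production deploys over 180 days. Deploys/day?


Formula: deployments per day = releases / days
= 303 / 180
= 1.683 deploys/day
(equivalently, 11.78 deploys/week)

1.683 deploys/day


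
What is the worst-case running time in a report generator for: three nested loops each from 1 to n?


Reasoning: three levels of nesting over n
Complexity: O(n^3)

O(n^3)


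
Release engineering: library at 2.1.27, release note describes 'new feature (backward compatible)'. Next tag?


Current: 2.1.27
Change category: 'new feature (backward compatible)' → minor bump
SemVer rule: minor bump → increment MINOR, reset PATCH to 0 (MAJOR unchanged)
New: 2.2.0

2.2.0


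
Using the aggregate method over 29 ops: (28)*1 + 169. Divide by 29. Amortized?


Formula: Amortized cost = Total cost / Operations
Total cost = (28 * 1) + (1 * 169)
Total cost = 28 + 169 = 197
Amortized = 197 / 29 = 6.7931

6.7931


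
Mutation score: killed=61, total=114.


Mutation score = killed / total * 100
Mutation score = 61 / 114 * 100
Mutation score = 53.51%

53.51%


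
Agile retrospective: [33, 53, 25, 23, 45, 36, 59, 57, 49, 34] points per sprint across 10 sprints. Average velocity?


Formula: Avg velocity = Total points / Number of sprints
Points: [33, 53, 25, 23, 45, 36, 59, 57, 49, 34]
Sum = 33 + 53 + 25 + 23 + 45 + 36 + 59 + 57 + 49 + 34 = 414
Avg velocity = 414 / 10 = 41.4 points/sprint

41.4 points/sprint


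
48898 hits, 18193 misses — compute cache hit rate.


Formula: hit rate = hits / (hits + misses) * 100
hit rate = 48898 / (48898 + 18193) * 100
hit rate = 48898 / 67091 * 100
hit rate = 72.88%

72.88%


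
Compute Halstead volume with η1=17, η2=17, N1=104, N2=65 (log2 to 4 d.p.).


Formula: V = N * log2(η), where N = N1 + N2 and η = η1 + η2
η = 17 + 17 = 34
N = 104 + 65 = 169
log2(34) ≈ 5.0875
V = 169 * 5.0875 = 859.79

859.79


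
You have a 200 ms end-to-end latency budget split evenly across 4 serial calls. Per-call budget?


Formula: per_stage = total_budget / stages
per_stage = 200 / 4
per_stage = 50.0 ms

50.0 ms


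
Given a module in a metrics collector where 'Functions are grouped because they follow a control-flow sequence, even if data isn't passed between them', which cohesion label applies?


Reasoning: Grouped by order of execution within a routine, not by data flow
Type: Procedural cohesion

Procedural cohesion


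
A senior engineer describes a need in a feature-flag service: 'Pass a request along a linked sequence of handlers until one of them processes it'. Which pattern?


This matches the Chain of Responsibility pattern

Chain of Responsibility


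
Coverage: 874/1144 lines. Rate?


Coverage = covered / total * 100
Coverage = 874 / 1144 * 100
Coverage = 76.4%

76.4%


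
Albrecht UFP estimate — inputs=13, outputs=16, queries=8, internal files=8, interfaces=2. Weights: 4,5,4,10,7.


UFP = EI*4 + EO*5 + EQ*4 + ILF*10 + EIF*7
UFP = 13*4 + 16*5 + 8*4 + 8*10 + 2*7
UFP = 52 + 80 + 32 + 80 + 14
UFP = 258

258


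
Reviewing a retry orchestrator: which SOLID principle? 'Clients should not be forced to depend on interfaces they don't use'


This describes the Interface Segregation Principle (ISP)

Interface Segregation Principle (ISP)


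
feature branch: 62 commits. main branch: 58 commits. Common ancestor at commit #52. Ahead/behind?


Common ancestor: commit #52
feature commits after divergence: 62 - 52 = 10
main commits after divergence: 58 - 52 = 6
feature is 10 commits ahead of main
main is 6 commits ahead of feature

feature ahead: 10, main ahead: 6


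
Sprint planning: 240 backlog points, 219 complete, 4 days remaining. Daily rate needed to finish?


Formula: Required rate = Remaining points / Days left
Remaining = 240 - 219 = 21 points
Required rate = 21 / 4 = 5.25 points/day

5.25 points/day


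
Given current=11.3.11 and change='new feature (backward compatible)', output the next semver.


Current: 11.3.11
Change category: 'new feature (backward compatible)' → minor bump
SemVer rule: minor bump → increment MINOR, reset PATCH to 0 (MAJOR unchanged)
New: 11.4.0

11.4.0


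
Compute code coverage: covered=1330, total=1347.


Coverage = covered / total * 100
Coverage = 1330 / 1347 * 100
Coverage = 98.74%

98.74%


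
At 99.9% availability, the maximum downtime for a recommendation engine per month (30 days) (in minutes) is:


Formula: allowed downtime = period * (100 - SLA) / 100
Period (month (30 days)) = 43200 minutes
Unavailability fraction = (100 - 99.9) / 100
Allowed downtime = 43200 * (100 - 99.9) / 100
Allowed downtime = 43.2 minutes

43.2 minutes


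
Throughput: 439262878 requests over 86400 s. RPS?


Formula: throughput = requests / seconds
throughput = 439262878 / 86400
throughput = 5084.06 requests/second

5084.06 requests/second


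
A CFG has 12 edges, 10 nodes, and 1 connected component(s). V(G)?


Formula: V(G) = E - N + 2P
V(G) = 12 - 10 + 2*1
V(G) = 2 + 2
V(G) = 4

4


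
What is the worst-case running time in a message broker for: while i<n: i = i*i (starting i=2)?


Reasoning: squaring drives double-exponential growth; iterations ~ log log n
Complexity: O(log log n)

O(log log n)


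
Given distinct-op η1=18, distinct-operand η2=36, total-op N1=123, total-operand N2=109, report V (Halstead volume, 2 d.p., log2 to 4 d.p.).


Formula: V = N * log2(η), where N = N1 + N2 and η = η1 + η2
η = 18 + 36 = 54
N = 123 + 109 = 232
log2(54) ≈ 5.7549
V = 232 * 5.7549 = 1335.14

1335.14


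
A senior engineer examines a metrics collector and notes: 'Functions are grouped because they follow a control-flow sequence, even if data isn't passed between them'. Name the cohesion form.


Reasoning: Grouped by order of execution within a routine, not by data flow
Type: Procedural cohesion

Procedural cohesion


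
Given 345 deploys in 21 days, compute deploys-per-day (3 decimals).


Formula: deployments per day = releases / days
= 345 / 21
= 16.429 deploys/day
(equivalently, 115.0 deploys/week)

16.429 deploys/day


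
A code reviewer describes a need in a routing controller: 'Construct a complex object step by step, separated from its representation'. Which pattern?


This matches the Builder pattern

Builder


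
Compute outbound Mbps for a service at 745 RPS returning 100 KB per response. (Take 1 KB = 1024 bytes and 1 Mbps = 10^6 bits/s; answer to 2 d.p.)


Formula: Mbps = payload_bytes * RPS * 8 / 1e6
Payload per request = 100 KB = 100 * 1024 = 102400 bytes
Total bytes/sec = 102400 * 745 = 76288000
Total bits/sec = 76288000 * 8 = 610304000
Mbps = 610304000 / 1e6 = 610.3

610.3 Mbps


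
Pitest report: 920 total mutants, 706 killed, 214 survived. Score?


Mutation score = killed / total * 100
Mutation score = 706 / 920 * 100
Mutation score = 76.74%

76.74%


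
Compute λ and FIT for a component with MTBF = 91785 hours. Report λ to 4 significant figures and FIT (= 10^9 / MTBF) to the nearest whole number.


Formula: λ = 1 / MTBF; FIT = λ × 1e9 = 1e9 / MTBF
λ = 1 / 91785 ≈ 1.090e-05 failures/hour
FIT = 1e9 / 91785 ≈ 10895 failures per 1e9 hours (nearest whole number)

λ = 1.090e-05 /h, FIT = 10895


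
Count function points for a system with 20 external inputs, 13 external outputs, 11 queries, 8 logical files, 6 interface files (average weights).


UFP = EI*4 + EO*5 + EQ*4 + ILF*10 + EIF*7
UFP = 20*4 + 13*5 + 11*4 + 8*10 + 6*7
UFP = 80 + 65 + 44 + 80 + 42
UFP = 311

311


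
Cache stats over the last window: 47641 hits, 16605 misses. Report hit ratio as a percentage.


Formula: hit rate = hits / (hits + misses) * 100
hit rate = 47641 / (47641 + 16605) * 100
hit rate = 47641 / 64246 * 100
hit rate = 74.15%

74.15%


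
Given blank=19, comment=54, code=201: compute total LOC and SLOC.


Total LOC = blank + comment + code
Total LOC = 19 + 54 + 201 = 274
SLOC (source only) = code = 201

Total LOC: 274, SLOC: 201


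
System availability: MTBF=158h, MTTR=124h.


Availability = MTBF / (MTBF + MTTR)
Availability = 158 / (158 + 124)
Availability = 158 / 282
Availability = 56.0284%

56.0284%


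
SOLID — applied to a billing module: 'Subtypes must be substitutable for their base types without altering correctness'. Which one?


This describes the Liskov Substitution Principle (LSP)

Liskov Substitution Principle (LSP)


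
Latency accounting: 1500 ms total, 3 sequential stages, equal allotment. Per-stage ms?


Formula: per_stage = total_budget / stages
per_stage = 1500 / 3
per_stage = 500.0 ms

500.0 ms


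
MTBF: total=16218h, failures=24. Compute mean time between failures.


Formula: MTBF = Total operating time / Number of failures
MTBF = 16218 / 24
MTBF = 675.75 hours

675.75 hours


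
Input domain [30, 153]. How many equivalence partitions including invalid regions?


Valid range: [30, 153]
Class 1: x < 30 — invalid
Class 2: 30 ≤ x ≤ 153 — valid
Class 3: x > 153 — invalid
Total equivalence classes: 3

3 equivalence classes


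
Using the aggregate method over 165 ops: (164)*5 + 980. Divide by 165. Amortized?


Formula: Amortized cost = Total cost / Operations
Total cost = (164 * 5) + (1 * 980)
Total cost = 820 + 980 = 1800
Amortized = 1800 / 165 = 10.9091

10.9091


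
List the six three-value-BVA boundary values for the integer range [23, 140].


Range: [23, 140]
Boundaries: just below min, min, min+1, max-1, max, just above max
Values: [22, 23, 24, 139, 140, 141]

[22, 23, 24, 139, 140, 141]


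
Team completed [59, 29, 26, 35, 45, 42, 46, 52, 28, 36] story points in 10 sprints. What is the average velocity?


Formula: Avg velocity = Total points / Number of sprints
Points: [59, 29, 26, 35, 45, 42, 46, 52, 28, 36]
Sum = 59 + 29 + 26 + 35 + 45 + 42 + 46 + 52 + 28 + 36 = 398
Avg velocity = 398 / 10 = 39.8 points/sprint

39.8 points/sprint


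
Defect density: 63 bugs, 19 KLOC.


Defect density = defects / KLOC
Defect density = 63 / 19
Defect density = 3.316 defects/KLOC

3.316 defects/KLOC


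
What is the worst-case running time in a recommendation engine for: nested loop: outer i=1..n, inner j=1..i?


Reasoning: triangle: n(n+1)/2 ~ n^2/2
Complexity: O(n^2)

O(n^2)


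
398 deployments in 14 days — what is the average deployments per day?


Formula: deployments per day = releases / days
= 398 / 14
= 28.429 deploys/day
(equivalently, 199.0 deploys/week)

28.429 deploys/day


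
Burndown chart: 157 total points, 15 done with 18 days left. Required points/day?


Formula: Required rate = Remaining points / Days left
Remaining = 157 - 15 = 142 points
Required rate = 142 / 18 = 7.89 points/day

7.89 points/day


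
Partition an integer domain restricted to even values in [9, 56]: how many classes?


Constraint: even integers in [9, 56]
Class 1: x < 9 — out-of-range invalid
Class 2: x in [9,56] but odd — wrong type invalid
Class 3: x in [9,56] and even — valid
Class 4: x > 56 — out-of-range invalid
Total equivalence classes: 4

4 equivalence classes


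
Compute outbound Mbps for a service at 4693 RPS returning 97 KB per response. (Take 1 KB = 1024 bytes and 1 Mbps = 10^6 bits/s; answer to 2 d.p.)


Formula: Mbps = payload_bytes * RPS * 8 / 1e6
Payload per request = 97 KB = 97 * 1024 = 99328 bytes
Total bytes/sec = 99328 * 4693 = 466146304
Total bits/sec = 466146304 * 8 = 3729170432
Mbps = 3729170432 / 1e6 = 3729.17

3729.17 Mbps


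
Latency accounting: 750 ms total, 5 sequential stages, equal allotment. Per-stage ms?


Formula: per_stage = total_budget / stages
per_stage = 750 / 5
per_stage = 150.0 ms

150.0 ms


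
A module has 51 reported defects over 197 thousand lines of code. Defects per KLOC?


Defect density = defects / KLOC
Defect density = 51 / 197
Defect density = 0.259 defects/KLOC

0.259 defects/KLOC


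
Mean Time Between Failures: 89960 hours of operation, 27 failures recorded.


Formula: MTBF = Total operating time / Number of failures
MTBF = 89960 / 27
MTBF = 3331.85 hours

3331.85 hours


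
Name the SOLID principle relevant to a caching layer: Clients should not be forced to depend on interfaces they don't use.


This describes the Interface Segregation Principle (ISP)

Interface Segregation Principle (ISP)


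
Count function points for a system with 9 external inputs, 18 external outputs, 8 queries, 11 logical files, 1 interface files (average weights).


UFP = EI*4 + EO*5 + EQ*4 + ILF*10 + EIF*7
UFP = 9*4 + 18*5 + 8*4 + 11*10 + 1*7
UFP = 36 + 90 + 32 + 110 + 7
UFP = 275

275


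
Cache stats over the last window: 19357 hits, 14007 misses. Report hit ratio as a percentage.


Formula: hit rate = hits / (hits + misses) * 100
hit rate = 19357 / (19357 + 14007) * 100
hit rate = 19357 / 33364 * 100
hit rate = 58.02%

58.02%


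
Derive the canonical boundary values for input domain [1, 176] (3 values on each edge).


Range: [1, 176]
Boundaries: just below min, min, min+1, max-1, max, just above max
Values: [0, 1, 2, 175, 176, 177]

[0, 1, 2, 175, 176, 177]


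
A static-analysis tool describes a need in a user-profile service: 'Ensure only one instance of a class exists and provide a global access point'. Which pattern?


This matches the Singleton pattern

Singleton


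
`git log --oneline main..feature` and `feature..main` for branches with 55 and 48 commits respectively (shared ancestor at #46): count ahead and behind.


Common ancestor: commit #46
feature commits after divergence: 55 - 46 = 9
main commits after divergence: 48 - 46 = 2
feature is 9 commits ahead of main
main is 2 commits ahead of feature

feature ahead: 9, main ahead: 2


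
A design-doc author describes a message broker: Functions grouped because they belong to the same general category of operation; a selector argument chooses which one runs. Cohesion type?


Reasoning: Grouped by category of activity, not by data or sequence
Type: Logical cohesion

Logical cohesion


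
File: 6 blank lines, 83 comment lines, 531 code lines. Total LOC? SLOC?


Total LOC = blank + comment + code
Total LOC = 6 + 83 + 531 = 620
SLOC (source only) = code = 531

Total LOC: 620, SLOC: 531


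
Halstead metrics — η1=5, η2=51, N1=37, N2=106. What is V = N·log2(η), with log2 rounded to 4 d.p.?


Formula: V = N * log2(η), where N = N1 + N2 and η = η1 + η2
η = 5 + 51 = 56
N = 37 + 106 = 143
log2(56) ≈ 5.8074
V = 143 * 5.8074 = 830.46

830.46


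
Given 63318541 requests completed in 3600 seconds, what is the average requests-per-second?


Formula: throughput = requests / seconds
throughput = 63318541 / 3600
throughput = 17588.48 requests/second

17588.48 requests/second


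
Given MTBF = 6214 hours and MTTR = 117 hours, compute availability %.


Availability = MTBF / (MTBF + MTTR)
Availability = 6214 / (6214 + 117)
Availability = 6214 / 6331
Availability = 98.152%

98.152%


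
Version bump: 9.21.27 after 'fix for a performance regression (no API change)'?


Current: 9.21.27
Change category: 'fix for a performance regression (no API change)' → patch bump
SemVer rule: patch bump → increment PATCH (MAJOR and MINOR unchanged)
New: 9.21.28

9.21.28


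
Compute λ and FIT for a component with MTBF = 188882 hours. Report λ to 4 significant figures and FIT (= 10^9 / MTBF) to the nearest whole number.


Formula: λ = 1 / MTBF; FIT = λ × 1e9 = 1e9 / MTBF
λ = 1 / 188882 ≈ 5.294e-06 failures/hour
FIT = 1e9 / 188882 ≈ 5294 failures per 1e9 hours (nearest whole number)

λ = 5.294e-06 /h, FIT = 5294


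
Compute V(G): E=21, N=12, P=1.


Formula: V(G) = E - N + 2P
V(G) = 21 - 12 + 2*1
V(G) = 9 + 2
V(G) = 11

11


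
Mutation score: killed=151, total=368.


Mutation score = killed / total * 100
Mutation score = 151 / 368 * 100
Mutation score = 41.03%

41.03%


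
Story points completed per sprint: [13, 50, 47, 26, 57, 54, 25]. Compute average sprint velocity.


Formula: Avg velocity = Total points / Number of sprints
Points: [13, 50, 47, 26, 57, 54, 25]
Sum = 13 + 50 + 47 + 26 + 57 + 54 + 25 = 272
Avg velocity = 272 / 7 = 38.86 points/sprint

38.86 points/sprint


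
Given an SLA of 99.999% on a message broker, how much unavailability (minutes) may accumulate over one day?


Formula: allowed downtime = period * (100 - SLA) / 100
Period (day) = 1440 minutes
Unavailability fraction = (100 - 99.999) / 100
Allowed downtime = 1440 * (100 - 99.999) / 100
Allowed downtime = 0.0144 minutes

0.0144 minutes
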